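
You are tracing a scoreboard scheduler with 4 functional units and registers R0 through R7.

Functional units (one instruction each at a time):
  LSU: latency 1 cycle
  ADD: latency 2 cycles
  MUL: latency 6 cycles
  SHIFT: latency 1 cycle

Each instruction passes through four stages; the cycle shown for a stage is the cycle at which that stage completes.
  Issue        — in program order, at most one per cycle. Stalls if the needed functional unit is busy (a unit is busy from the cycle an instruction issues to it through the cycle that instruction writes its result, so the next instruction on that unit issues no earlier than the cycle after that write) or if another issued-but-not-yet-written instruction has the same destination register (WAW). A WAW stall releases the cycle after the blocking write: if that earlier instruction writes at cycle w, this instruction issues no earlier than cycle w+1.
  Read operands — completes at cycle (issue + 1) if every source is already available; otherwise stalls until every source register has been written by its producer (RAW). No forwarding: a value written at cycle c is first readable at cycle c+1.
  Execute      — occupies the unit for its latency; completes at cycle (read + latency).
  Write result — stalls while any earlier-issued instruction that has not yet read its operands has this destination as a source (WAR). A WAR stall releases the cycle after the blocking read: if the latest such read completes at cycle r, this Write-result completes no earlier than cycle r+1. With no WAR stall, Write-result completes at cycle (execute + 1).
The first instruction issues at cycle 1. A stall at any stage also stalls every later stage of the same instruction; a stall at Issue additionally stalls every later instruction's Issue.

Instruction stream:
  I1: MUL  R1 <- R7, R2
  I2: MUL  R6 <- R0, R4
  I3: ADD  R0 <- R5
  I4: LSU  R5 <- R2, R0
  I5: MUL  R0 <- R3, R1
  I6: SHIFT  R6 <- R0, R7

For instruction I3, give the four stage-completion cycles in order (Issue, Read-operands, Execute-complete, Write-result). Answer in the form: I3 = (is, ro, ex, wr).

I3 = (11, 12, 14, 15)

t=1  issue I1 (MUL)
t=2  I1 read-ops
t=8  I1 finished on MUL
t=9  I1→R1
t=10  issue I2 (MUL)
t=11  I2 read-ops | issue I3 (ADD)
t=12  I3 read-ops | issue I4 (LSU)
t=14  I3 finished on ADD
t=15  I3→R0
t=16  I4 read-ops
t=17  I2 finished on MUL | I4 finished on LSU
t=18  I2→R6 | I4→R5
t=19  issue I5 (MUL)
t=20  I5 read-ops | issue I6 (SHIFT)
t=26  I5 finished on MUL
t=27  I5→R0
t=28  I6 read-ops
t=29  I6 finished on SHIFT
t=30  I6→R6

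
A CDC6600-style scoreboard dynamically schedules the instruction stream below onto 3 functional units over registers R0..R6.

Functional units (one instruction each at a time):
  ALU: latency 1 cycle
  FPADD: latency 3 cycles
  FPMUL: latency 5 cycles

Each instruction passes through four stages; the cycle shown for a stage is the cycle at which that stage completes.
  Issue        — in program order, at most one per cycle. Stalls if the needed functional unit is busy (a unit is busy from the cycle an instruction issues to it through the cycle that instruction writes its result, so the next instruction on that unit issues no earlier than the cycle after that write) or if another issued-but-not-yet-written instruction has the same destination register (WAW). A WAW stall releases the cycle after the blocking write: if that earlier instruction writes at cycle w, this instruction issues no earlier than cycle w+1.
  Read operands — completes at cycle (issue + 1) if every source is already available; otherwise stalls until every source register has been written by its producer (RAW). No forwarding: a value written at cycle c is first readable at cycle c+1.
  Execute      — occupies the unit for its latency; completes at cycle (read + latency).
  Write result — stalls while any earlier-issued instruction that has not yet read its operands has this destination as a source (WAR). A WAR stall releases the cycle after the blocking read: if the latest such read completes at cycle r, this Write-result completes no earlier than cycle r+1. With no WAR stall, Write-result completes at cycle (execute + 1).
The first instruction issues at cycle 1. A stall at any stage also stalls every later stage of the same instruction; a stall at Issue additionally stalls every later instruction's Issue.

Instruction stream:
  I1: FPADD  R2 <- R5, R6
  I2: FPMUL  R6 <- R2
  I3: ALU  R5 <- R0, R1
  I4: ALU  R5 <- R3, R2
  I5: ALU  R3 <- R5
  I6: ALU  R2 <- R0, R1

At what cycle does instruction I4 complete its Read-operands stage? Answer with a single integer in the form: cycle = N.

c1: I1 issues→FPADD
c2: I1 reads · I2 issues→FPMUL
c3: I3 issues→ALU
c4: I3 reads
c5: I1 exec-done · I3 exec-done
c6: I1 writes R2 · I3 writes R5
c7: I2 reads · I4 issues→ALU
c8: I4 reads
c9: I4 exec-done
c10: I4 writes R5
c11: I5 issues→ALU
c12: I2 exec-done · I5 reads
c13: I2 writes R6 · I5 exec-done
c14: I5 writes R3
c15: I6 issues→ALU
c16: I6 reads
c17: I6 exec-done
c18: I6 writes R2

cycle = 8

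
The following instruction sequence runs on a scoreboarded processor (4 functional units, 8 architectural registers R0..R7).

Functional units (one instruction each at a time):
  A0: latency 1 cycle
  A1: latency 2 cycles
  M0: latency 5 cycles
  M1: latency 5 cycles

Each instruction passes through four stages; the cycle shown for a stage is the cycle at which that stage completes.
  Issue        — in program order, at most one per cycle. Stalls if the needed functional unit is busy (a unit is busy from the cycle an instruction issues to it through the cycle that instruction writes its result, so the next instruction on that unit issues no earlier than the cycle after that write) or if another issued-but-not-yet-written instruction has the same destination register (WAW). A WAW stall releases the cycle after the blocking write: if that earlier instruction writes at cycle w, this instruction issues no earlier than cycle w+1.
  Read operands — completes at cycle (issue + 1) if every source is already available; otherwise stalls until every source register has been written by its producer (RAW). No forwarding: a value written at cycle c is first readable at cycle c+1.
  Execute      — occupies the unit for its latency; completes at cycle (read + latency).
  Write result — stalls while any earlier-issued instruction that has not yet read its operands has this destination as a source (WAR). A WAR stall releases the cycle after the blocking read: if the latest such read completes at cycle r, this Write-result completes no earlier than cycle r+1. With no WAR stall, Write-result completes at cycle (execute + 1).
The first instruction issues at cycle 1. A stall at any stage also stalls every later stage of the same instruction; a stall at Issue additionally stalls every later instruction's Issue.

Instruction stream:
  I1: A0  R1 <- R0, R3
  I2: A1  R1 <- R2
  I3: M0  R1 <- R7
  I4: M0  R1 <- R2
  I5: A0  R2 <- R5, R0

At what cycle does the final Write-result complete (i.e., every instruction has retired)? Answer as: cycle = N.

cycle = 25

I1  is:1  ro:2  ex:3  wr:4
I2  is:5  ro:6  ex:8  wr:9  — WAW R1: wait I1 write@4
I3  is:10  ro:11  ex:16  wr:17  — WAW R1: wait I2 write@9
I4  is:18  ro:19  ex:24  wr:25  — struct: M0 busy until I3 writes@17
I5  is:19  ro:20  ex:21  wr:22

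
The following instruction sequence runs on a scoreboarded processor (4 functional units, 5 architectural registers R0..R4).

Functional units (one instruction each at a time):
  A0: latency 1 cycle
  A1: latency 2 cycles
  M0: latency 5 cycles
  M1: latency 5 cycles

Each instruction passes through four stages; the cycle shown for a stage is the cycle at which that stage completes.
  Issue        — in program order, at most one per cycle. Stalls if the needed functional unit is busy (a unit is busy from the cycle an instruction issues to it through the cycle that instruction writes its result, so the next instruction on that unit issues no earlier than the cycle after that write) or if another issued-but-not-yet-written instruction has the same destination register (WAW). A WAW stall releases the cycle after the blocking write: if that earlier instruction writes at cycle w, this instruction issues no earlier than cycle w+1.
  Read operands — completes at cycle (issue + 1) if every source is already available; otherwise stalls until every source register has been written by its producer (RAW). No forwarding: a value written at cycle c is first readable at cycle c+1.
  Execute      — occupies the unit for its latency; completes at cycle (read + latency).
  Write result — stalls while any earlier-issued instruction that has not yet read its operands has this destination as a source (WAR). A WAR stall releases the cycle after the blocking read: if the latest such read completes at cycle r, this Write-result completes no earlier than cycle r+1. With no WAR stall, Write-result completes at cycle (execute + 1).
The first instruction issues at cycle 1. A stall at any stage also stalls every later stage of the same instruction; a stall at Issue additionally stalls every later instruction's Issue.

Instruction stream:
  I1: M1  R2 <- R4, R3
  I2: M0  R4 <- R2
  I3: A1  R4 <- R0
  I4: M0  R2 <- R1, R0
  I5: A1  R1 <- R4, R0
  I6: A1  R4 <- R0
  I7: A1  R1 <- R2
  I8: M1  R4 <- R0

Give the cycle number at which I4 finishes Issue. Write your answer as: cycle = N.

cycle = 17

t=1  I1 dispatched to M1
t=2  I1 operands ready · I2 dispatched to M0
t=7  I1 complete
t=8  R2←I1
t=9  I2 operands ready
t=14  I2 complete
t=15  R4←I2
t=16  I3 dispatched to A1
t=17  I3 operands ready · I4 dispatched to M0
t=18  I4 operands ready
t=19  I3 complete
t=20  R4←I3
t=21  I5 dispatched to A1
t=22  I5 operands ready
t=23  I4 complete
t=24  R2←I4 · I5 complete
t=25  R1←I5
t=26  I6 dispatched to A1
t=27  I6 operands ready
t=29  I6 complete
t=30  R4←I6
t=31  I7 dispatched to A1
t=32  I7 operands ready · I8 dispatched to M1
t=33  I8 operands ready
t=34  I7 complete
t=35  R1←I7
t=38  I8 complete
t=39  R4←I8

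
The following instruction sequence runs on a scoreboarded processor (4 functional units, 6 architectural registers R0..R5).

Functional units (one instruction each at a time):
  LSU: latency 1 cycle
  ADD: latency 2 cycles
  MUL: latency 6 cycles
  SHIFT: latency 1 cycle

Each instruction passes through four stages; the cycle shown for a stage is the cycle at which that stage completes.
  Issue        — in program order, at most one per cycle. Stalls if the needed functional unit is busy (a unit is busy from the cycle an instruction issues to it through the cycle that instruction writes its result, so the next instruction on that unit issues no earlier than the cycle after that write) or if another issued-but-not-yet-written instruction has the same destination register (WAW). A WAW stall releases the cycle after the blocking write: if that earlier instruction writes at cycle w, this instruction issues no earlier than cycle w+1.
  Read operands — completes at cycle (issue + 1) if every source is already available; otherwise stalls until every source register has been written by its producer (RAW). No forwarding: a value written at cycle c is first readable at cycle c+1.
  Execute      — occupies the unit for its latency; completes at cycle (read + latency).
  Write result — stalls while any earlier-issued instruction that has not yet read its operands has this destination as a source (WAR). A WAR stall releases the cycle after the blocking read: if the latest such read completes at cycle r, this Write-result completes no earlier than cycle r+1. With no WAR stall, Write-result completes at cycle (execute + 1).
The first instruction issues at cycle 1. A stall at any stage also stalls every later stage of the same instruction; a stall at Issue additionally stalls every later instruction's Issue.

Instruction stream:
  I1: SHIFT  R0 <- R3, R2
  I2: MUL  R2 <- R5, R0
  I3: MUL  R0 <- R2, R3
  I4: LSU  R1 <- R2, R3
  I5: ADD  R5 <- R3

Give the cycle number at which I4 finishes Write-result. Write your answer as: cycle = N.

cycle = 17

cycle 1: issue I1 (SHIFT)
cycle 2: I1 read-ops · issue I2 (MUL)
cycle 3: I1 finished on SHIFT
cycle 4: I1→R0
cycle 5: I2 read-ops
cycle 11: I2 finished on MUL
cycle 12: I2→R2
cycle 13: issue I3 (MUL)
cycle 14: I3 read-ops · issue I4 (LSU)
cycle 15: I4 read-ops · issue I5 (ADD)
cycle 16: I4 finished on LSU · I5 read-ops
cycle 17: I4→R1
cycle 18: I5 finished on ADD
cycle 19: I5→R5
cycle 20: I3 finished on MUL
cycle 21: I3→R0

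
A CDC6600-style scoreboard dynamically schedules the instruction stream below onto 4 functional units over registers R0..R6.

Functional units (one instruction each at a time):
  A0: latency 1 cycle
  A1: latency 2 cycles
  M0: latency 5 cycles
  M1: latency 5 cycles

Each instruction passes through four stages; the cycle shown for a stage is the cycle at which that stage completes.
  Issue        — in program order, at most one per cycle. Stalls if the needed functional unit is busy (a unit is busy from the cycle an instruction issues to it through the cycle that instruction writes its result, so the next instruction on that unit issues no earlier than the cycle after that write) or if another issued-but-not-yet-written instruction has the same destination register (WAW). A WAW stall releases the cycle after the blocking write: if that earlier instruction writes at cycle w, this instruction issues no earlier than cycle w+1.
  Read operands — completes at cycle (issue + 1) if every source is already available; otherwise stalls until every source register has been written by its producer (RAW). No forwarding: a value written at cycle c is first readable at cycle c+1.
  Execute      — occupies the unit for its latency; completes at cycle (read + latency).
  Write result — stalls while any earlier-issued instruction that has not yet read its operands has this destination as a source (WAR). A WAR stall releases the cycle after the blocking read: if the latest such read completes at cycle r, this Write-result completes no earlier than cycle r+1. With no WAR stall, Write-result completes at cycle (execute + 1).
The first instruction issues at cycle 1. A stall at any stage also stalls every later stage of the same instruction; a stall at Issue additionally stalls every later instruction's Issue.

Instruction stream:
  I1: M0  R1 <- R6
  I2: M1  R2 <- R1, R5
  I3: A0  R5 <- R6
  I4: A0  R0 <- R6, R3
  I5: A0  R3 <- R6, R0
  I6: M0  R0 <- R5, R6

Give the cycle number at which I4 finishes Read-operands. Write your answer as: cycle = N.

1) issue 1, read 2, done 7, write 8
2) issue 2, read 9, done 14, write 15  <RAW R1: wait I1 write@8>
3) issue 3, read 4, done 5, write 10  <WAR R5: wait I2 read@9>
4) issue 11, read 12, done 13, write 14  <struct: A0 busy until I3 writes@10>
5) issue 15, read 16, done 17, write 18  <struct: A0 busy until I4 writes@14>
6) issue 16, read 17, done 22, write 23

cycle = 12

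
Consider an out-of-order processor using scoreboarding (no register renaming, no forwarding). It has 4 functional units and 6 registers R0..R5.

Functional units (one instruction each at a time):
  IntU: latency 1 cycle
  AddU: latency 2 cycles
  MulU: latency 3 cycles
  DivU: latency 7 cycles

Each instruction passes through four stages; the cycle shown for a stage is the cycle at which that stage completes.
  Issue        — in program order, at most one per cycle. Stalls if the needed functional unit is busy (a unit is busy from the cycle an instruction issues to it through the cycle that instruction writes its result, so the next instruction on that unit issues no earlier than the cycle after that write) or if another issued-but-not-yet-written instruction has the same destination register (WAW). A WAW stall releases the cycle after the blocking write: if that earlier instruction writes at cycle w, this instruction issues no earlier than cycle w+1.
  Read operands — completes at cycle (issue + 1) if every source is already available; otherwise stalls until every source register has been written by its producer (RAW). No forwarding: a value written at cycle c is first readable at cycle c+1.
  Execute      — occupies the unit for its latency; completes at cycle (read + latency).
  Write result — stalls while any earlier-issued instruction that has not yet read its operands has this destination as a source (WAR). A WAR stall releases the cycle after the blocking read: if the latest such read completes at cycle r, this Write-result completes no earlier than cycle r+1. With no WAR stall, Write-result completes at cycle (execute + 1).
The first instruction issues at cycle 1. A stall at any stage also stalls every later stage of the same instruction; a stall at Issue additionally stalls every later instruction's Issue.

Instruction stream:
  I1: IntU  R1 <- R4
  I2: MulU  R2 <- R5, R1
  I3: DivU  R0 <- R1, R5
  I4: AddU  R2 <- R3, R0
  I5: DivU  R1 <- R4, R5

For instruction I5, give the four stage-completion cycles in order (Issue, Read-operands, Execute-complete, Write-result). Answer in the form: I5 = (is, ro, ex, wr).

I5 = (14, 15, 22, 23)

[1] I1 dispatched to IntU
[2] I1 operands ready · I2 dispatched to MulU
[3] I1 complete · I3 dispatched to DivU
[4] R1←I1
[5] I2 operands ready · I3 operands ready
[8] I2 complete
[9] R2←I2
[10] I4 dispatched to AddU
[12] I3 complete
[13] R0←I3
[14] I4 operands ready · I5 dispatched to DivU
[15] I5 operands ready
[16] I4 complete
[17] R2←I4
[22] I5 complete
[23] R1←I5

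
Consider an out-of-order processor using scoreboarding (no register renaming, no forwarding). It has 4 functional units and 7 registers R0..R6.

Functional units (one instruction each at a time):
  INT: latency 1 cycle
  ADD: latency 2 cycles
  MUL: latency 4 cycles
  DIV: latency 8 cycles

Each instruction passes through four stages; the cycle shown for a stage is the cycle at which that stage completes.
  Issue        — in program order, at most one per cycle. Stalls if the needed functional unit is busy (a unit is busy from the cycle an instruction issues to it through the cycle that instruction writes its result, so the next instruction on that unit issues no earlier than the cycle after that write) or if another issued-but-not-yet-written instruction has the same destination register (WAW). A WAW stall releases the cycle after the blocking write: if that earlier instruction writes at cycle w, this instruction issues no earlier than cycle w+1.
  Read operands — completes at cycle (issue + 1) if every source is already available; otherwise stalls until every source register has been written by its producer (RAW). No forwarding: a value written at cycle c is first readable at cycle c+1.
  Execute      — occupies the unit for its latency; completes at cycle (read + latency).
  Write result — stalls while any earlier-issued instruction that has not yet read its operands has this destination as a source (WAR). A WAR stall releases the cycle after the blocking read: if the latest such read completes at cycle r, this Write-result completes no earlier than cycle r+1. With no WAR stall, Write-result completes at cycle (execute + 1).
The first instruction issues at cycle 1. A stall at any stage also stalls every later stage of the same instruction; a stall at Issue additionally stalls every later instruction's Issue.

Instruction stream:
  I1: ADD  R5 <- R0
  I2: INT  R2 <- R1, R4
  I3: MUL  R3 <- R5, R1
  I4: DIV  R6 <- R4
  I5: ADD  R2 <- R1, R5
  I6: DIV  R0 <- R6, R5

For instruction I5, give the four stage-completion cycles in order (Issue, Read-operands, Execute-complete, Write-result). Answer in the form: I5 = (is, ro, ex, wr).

[I1] 1/2/4/5
[I2] 2/3/4/5
[I3] 3/6/10/11  (RAW R5: wait I1 write@5)
[I4] 4/5/13/14
[I5] 6/7/9/10  (WAW R2: wait I2 write@5)
[I6] 15/16/24/25  (struct: DIV busy until I4 writes@14)

I5 = (6, 7, 9, 10)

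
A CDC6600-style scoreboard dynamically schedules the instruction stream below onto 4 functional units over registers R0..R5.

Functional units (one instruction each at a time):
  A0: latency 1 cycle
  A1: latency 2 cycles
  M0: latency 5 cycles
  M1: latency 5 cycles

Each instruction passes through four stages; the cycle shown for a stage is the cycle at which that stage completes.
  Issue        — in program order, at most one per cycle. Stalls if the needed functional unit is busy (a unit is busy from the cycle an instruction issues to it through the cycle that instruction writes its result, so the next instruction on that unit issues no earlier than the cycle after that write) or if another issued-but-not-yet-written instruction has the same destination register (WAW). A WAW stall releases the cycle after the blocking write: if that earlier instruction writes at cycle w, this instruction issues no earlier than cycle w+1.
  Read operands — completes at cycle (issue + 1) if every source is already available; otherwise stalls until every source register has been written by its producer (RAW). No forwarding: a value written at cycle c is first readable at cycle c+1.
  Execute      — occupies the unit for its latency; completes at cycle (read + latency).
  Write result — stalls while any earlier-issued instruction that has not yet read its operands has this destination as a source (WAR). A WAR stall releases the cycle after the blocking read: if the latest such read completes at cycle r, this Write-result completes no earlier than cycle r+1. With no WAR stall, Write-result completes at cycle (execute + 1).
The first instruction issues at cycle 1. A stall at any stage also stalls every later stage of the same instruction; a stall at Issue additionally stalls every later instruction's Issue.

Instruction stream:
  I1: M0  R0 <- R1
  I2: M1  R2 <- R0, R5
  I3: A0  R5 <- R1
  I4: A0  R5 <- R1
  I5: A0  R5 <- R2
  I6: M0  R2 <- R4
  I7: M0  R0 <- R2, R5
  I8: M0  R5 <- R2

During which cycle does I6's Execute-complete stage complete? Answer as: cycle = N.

I1: IS=1 RO=2 EX=7 WR=8
I2: IS=2 RO=9 EX=14 WR=15  [RAW R0: wait I1 write@8]
I3: IS=3 RO=4 EX=5 WR=10  [WAR R5: wait I2 read@9]
I4: IS=11 RO=12 EX=13 WR=14  [struct: A0 busy until I3 writes@10]
I5: IS=15 RO=16 EX=17 WR=18  [struct: A0 busy until I4 writes@14]
I6: IS=16 RO=17 EX=22 WR=23
I7: IS=24 RO=25 EX=30 WR=31  [struct: M0 busy until I6 writes@23]
I8: IS=32 RO=33 EX=38 WR=39  [struct: M0 busy until I7 writes@31]

cycle = 22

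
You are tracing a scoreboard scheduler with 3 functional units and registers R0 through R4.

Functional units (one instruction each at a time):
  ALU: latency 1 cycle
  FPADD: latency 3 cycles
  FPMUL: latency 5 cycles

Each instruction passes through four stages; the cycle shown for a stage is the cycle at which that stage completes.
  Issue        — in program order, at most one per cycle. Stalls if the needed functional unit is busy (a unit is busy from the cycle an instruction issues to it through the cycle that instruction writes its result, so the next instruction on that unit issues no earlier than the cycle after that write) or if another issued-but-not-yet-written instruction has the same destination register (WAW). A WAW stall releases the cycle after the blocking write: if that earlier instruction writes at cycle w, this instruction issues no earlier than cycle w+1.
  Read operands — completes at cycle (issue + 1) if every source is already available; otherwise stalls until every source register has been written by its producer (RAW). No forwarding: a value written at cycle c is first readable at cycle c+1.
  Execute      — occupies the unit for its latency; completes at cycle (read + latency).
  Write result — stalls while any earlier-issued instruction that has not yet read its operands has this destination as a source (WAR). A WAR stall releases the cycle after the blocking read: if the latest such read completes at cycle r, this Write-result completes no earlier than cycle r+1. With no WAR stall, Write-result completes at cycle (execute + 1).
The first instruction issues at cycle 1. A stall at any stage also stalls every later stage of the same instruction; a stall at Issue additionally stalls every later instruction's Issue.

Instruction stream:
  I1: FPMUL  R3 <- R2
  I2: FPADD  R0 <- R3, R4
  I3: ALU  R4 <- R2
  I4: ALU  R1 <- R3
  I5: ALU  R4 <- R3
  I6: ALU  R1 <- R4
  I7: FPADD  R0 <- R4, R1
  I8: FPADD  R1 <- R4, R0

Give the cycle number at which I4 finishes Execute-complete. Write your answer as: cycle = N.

cycle 1: I1 dispatched to FPMUL
cycle 2: I1 operands ready, I2 dispatched to FPADD
cycle 3: I3 dispatched to ALU
cycle 4: I3 operands ready
cycle 5: I3 complete
cycle 7: I1 complete
cycle 8: R3←I1
cycle 9: I2 operands ready
cycle 10: R4←I3
cycle 11: I4 dispatched to ALU
cycle 12: I2 complete, I4 operands ready
cycle 13: R0←I2, I4 complete
cycle 14: R1←I4
cycle 15: I5 dispatched to ALU
cycle 16: I5 operands ready
cycle 17: I5 complete
cycle 18: R4←I5
cycle 19: I6 dispatched to ALU
cycle 20: I6 operands ready, I7 dispatched to FPADD
cycle 21: I6 complete
cycle 22: R1←I6
cycle 23: I7 operands ready
cycle 26: I7 complete
cycle 27: R0←I7
cycle 28: I8 dispatched to FPADD
cycle 29: I8 operands ready
cycle 32: I8 complete
cycle 33: R1←I8

cycle = 13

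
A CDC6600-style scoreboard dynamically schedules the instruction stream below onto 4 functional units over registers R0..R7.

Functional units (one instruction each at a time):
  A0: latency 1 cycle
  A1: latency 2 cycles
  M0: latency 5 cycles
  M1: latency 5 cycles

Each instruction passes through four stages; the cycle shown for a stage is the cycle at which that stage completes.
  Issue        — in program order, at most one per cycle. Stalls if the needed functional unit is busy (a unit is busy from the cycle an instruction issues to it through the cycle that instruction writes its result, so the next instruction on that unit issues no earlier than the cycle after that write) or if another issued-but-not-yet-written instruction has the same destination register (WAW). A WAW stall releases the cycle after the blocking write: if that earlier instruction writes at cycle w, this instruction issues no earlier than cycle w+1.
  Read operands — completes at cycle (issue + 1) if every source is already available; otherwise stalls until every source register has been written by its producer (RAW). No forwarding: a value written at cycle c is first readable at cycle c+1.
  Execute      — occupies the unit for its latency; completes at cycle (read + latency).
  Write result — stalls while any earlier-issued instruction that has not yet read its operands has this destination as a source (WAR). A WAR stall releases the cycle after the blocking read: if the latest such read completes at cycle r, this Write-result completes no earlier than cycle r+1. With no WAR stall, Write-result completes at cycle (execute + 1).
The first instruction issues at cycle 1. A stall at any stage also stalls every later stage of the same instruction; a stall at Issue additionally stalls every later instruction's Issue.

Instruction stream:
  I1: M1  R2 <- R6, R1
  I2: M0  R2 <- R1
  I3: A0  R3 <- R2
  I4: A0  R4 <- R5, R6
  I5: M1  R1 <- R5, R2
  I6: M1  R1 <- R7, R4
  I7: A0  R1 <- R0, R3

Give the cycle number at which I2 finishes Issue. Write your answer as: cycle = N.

cycle = 9

c1: I1 dispatched to M1
c2: I1 operands ready
c7: I1 complete
c8: R2←I1
c9: I2 dispatched to M0
c10: I2 operands ready · I3 dispatched to A0
c15: I2 complete
c16: R2←I2
c17: I3 operands ready
c18: I3 complete
c19: R3←I3
c20: I4 dispatched to A0
c21: I4 operands ready · I5 dispatched to M1
c22: I4 complete · I5 operands ready
c23: R4←I4
c27: I5 complete
c28: R1←I5
c29: I6 dispatched to M1
c30: I6 operands ready
c35: I6 complete
c36: R1←I6
c37: I7 dispatched to A0
c38: I7 operands ready
c39: I7 complete
c40: R1←I7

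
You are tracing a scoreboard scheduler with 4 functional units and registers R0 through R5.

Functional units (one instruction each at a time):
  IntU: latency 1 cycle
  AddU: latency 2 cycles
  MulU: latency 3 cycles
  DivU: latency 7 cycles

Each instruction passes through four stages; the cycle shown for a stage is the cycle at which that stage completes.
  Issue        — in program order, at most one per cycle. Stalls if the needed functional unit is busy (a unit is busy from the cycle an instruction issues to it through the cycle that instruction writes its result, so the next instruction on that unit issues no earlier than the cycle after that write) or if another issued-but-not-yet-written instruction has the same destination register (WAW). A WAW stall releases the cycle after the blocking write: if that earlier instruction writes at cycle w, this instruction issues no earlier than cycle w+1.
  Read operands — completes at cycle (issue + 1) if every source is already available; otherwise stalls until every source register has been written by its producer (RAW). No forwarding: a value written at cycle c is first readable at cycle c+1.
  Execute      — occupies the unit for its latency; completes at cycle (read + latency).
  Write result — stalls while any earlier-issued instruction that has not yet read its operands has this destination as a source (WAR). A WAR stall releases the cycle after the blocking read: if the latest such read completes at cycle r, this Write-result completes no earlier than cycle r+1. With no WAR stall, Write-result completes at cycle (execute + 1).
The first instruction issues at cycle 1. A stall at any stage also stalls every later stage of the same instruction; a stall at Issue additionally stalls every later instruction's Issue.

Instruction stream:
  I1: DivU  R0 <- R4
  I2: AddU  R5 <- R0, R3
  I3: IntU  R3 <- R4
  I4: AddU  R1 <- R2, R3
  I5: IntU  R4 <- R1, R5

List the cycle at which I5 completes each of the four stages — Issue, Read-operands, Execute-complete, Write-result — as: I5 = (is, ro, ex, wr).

I5 = (16, 20, 21, 22)

c1: issue I1 (DivU)
c2: I1 read-ops, issue I2 (AddU)
c3: issue I3 (IntU)
c4: I3 read-ops
c5: I3 finished on IntU
c9: I1 finished on DivU
c10: I1→R0
c11: I2 read-ops
c12: I3→R3
c13: I2 finished on AddU
c14: I2→R5
c15: issue I4 (AddU)
c16: I4 read-ops, issue I5 (IntU)
c18: I4 finished on AddU
c19: I4→R1
c20: I5 read-ops
c21: I5 finished on IntU
c22: I5→R4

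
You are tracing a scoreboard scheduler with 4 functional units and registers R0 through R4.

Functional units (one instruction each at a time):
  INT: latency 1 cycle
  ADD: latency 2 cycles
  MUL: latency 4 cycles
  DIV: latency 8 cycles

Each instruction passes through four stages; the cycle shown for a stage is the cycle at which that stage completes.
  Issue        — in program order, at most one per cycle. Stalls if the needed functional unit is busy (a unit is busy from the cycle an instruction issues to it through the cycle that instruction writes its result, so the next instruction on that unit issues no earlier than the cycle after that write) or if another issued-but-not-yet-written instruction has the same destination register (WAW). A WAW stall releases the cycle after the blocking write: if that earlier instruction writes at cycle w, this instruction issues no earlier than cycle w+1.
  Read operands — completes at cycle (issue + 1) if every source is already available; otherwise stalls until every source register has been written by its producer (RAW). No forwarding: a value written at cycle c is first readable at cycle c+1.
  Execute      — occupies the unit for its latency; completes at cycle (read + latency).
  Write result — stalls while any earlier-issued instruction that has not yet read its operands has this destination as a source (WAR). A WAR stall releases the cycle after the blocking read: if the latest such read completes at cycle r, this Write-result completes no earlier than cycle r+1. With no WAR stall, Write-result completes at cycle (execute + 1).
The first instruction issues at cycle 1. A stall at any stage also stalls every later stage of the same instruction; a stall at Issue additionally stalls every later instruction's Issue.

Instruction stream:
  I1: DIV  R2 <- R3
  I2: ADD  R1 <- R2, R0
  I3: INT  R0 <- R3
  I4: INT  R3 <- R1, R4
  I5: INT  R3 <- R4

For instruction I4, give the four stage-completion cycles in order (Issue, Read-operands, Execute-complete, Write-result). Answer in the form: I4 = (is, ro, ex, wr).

t=1  issue I1 (DIV)
t=2  I1 read-ops; issue I2 (ADD)
t=3  issue I3 (INT)
t=4  I3 read-ops
t=5  I3 finished on INT
t=10  I1 finished on DIV
t=11  I1→R2
t=12  I2 read-ops
t=13  I3→R0
t=14  I2 finished on ADD; issue I4 (INT)
t=15  I2→R1
t=16  I4 read-ops
t=17  I4 finished on INT
t=18  I4→R3
t=19  issue I5 (INT)
t=20  I5 read-ops
t=21  I5 finished on INT
t=22  I5→R3

I4 = (14, 16, 17, 18)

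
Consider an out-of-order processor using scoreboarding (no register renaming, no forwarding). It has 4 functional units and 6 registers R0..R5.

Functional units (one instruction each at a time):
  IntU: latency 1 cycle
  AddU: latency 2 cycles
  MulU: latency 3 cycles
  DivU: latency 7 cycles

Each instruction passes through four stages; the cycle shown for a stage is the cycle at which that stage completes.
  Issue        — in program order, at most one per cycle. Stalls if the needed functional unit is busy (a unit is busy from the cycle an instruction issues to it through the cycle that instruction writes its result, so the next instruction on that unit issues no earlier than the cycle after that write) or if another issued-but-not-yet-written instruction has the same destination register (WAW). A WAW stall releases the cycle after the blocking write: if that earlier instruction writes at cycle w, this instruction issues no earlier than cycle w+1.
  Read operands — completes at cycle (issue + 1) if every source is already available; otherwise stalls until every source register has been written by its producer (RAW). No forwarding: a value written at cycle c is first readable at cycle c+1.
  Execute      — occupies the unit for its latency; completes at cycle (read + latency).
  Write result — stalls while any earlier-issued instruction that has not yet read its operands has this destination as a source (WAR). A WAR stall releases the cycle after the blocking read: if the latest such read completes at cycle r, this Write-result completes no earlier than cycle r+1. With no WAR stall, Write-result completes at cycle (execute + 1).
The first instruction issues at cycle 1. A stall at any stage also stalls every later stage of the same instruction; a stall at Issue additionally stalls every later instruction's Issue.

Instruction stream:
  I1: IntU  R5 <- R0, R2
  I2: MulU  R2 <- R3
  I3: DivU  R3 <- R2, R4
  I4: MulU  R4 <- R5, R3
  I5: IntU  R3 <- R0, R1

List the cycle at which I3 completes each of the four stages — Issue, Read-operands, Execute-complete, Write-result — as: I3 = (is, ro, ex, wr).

I1  is:1  ro:2  ex:3  wr:4
I2  is:2  ro:3  ex:6  wr:7
I3  is:3  ro:8  ex:15  wr:16  — RAW R2: wait I2 write@7
I4  is:8  ro:17  ex:20  wr:21  — struct: MulU busy until I2 writes@7, RAW R3: wait I3 write@16
I5  is:17  ro:18  ex:19  wr:20  — WAW R3: wait I3 write@16

I3 = (3, 8, 15, 16)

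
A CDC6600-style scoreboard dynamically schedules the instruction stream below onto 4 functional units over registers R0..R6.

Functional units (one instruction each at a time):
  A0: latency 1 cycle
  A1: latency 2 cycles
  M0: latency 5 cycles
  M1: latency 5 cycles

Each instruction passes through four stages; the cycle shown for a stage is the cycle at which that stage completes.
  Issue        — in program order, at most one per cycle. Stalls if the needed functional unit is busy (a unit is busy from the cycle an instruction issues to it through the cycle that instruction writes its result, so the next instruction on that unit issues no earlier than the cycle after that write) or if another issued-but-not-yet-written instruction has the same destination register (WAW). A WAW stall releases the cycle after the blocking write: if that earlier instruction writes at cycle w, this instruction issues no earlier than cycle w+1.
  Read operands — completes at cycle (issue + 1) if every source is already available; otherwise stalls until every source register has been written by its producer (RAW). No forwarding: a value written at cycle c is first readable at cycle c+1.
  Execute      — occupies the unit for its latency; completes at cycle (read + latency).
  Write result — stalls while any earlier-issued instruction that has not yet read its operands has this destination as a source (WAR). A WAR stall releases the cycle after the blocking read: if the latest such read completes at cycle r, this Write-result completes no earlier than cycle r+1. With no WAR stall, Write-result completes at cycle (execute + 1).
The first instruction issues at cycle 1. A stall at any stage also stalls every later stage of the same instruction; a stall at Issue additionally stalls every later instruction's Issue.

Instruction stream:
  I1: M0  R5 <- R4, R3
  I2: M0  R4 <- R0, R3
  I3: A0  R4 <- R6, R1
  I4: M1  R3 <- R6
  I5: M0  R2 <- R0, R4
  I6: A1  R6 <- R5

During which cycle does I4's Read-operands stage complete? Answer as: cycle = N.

c1: issue I1 (M0)
c2: I1 read-ops
c7: I1 finished on M0
c8: I1→R5
c9: issue I2 (M0)
c10: I2 read-ops
c15: I2 finished on M0
c16: I2→R4
c17: issue I3 (A0)
c18: I3 read-ops; issue I4 (M1)
c19: I3 finished on A0; I4 read-ops; issue I5 (M0)
c20: I3→R4; issue I6 (A1)
c21: I5 read-ops; I6 read-ops
c23: I6 finished on A1
c24: I4 finished on M1; I6→R6
c25: I4→R3
c26: I5 finished on M0
c27: I5→R2

cycle = 19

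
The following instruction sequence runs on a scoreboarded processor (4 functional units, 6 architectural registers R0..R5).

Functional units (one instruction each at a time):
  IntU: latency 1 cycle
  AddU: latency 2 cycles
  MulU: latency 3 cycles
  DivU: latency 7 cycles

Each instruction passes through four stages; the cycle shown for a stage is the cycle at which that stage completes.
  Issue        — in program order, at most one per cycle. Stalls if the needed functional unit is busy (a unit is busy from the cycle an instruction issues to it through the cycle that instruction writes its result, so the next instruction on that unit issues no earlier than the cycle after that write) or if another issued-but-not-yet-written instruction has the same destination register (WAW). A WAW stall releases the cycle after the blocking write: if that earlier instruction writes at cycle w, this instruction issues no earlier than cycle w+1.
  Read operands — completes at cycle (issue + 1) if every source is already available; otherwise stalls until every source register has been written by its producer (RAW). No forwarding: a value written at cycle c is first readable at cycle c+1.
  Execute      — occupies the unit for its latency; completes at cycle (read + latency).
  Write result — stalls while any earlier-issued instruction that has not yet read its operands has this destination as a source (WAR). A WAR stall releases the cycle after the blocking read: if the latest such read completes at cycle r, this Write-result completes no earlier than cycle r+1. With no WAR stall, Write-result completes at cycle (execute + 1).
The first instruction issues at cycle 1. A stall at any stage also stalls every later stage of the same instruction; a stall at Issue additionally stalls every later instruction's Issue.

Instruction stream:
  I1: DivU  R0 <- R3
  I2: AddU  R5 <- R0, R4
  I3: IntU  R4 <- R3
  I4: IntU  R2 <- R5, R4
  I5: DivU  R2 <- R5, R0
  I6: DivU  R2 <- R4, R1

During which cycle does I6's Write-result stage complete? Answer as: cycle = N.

cycle = 37

  I1 | 1 | 2 | 9 | 10
  I2 | 2 | 11 | 13 | 14   RAW R0: wait I1 write@10
  I3 | 3 | 4 | 5 | 12   WAR R4: wait I2 read@11
  I4 | 13 | 15 | 16 | 17   struct: IntU busy until I3 writes@12 · RAW R5: wait I2 write@14
  I5 | 18 | 19 | 26 | 27   WAW R2: wait I4 write@17
  I6 | 28 | 29 | 36 | 37   struct: DivU busy until I5 writes@27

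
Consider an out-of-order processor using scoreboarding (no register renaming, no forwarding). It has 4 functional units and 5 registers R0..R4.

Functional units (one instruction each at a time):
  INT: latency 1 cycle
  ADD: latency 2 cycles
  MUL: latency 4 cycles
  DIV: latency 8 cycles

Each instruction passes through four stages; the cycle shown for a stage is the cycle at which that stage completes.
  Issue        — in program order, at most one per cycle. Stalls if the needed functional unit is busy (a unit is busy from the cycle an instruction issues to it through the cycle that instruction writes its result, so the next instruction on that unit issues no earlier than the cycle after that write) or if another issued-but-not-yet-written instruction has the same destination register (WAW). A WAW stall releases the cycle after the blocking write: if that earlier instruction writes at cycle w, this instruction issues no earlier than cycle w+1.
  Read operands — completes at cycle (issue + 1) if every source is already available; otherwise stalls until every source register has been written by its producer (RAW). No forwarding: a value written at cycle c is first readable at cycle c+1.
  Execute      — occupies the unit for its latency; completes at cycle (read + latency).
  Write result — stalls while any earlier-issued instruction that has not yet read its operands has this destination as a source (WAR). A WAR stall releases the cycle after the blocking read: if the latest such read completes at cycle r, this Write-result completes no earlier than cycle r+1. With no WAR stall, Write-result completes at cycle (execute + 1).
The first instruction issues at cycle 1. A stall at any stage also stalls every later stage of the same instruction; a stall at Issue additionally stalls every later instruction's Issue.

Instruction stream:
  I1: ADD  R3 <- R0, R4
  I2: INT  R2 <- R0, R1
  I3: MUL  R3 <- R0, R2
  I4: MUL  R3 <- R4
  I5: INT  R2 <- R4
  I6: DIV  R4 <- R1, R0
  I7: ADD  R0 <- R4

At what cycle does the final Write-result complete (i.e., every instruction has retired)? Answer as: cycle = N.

cycle = 29

c1: I1 issues→ADD
c2: I1 reads; I2 issues→INT
c3: I2 reads
c4: I1 exec-done; I2 exec-done
c5: I1 writes R3; I2 writes R2
c6: I3 issues→MUL
c7: I3 reads
c11: I3 exec-done
c12: I3 writes R3
c13: I4 issues→MUL
c14: I4 reads; I5 issues→INT
c15: I5 reads; I6 issues→DIV
c16: I5 exec-done; I6 reads; I7 issues→ADD
c17: I5 writes R2
c18: I4 exec-done
c19: I4 writes R3
c24: I6 exec-done
c25: I6 writes R4
c26: I7 reads
c28: I7 exec-done
c29: I7 writes R0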